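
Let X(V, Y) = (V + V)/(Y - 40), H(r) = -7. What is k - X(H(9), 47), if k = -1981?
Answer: -1979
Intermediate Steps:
X(V, Y) = 2*V/(-40 + Y) (X(V, Y) = (2*V)/(-40 + Y) = 2*V/(-40 + Y))
k - X(H(9), 47) = -1981 - 2*(-7)/(-40 + 47) = -1981 - 2*(-7)/7 = -1981 - 1*(-2) = -1981 + 2 = -1979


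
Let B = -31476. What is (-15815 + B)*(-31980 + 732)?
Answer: 1477749168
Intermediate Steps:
(-15815 + B)*(-31980 + 732) = (-15815 - 31476)*(-31980 + 732) = -47291*(-31248) = 1477749168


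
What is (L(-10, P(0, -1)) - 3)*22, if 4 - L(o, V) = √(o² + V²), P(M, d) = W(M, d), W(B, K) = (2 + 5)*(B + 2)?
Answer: 22 - 44*√74 ≈ -356.50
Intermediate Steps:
W(B, K) = 14 + 7*B (W(B, K) = 7*(2 + B) = 14 + 7*B)
P(M, d) = 14 + 7*M
L(o, V) = 4 - √(V² + o²) (L(o, V) = 4 - √(o² + V²) = 4 - √(V² + o²))
(L(-10, P(0, -1)) - 3)*22 = ((4 - √((14 + 7*0)² + (-10)²)) - 3)*22 = ((4 - √((14 + 0)² + 100)) - 3)*22 = ((4 - √(14² + 100)) - 3)*22 = ((4 - √(196 + 100)) - 3)*22 = ((4 - √296) - 3)*22 = ((4 - 2*√74) - 3)*22 = (1 - 2*√74)*22 = 22 - 44*√74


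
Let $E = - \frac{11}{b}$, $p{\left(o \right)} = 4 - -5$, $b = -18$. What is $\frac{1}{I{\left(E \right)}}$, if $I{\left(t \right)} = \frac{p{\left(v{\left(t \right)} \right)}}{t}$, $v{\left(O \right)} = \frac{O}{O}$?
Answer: $\frac{11}{162} \approx 0.067901$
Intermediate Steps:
$v{\left(O \right)} = 1$
$p{\left(o \right)} = 9$ ($p{\left(o \right)} = 4 + 5 = 9$)
$E = \frac{11}{18}$ ($E = - \frac{11}{-18} = \left(-11\right) \left(- \frac{1}{18}\right) = \frac{11}{18} \approx 0.61111$)
$I{\left(t \right)} = \frac{9}{t}$
$\frac{1}{I{\left(E \right)}} = \frac{1}{9 \frac{1}{\frac{11}{18}}} = \frac{1}{9 \cdot \frac{18}{11}} = \frac{1}{\frac{162}{11}} = \frac{11}{162}$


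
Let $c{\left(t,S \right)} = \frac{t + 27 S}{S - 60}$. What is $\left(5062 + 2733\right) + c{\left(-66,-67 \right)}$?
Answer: $\frac{991840}{127} \approx 7809.8$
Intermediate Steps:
$c{\left(t,S \right)} = \frac{t + 27 S}{-60 + S}$
$\left(5062 + 2733\right) + c{\left(-66,-67 \right)} = \left(5062 + 2733\right) + \frac{-66 + 27 \left(-67\right)}{-60 - 67} = 7795 + \frac{-66 - 1809}{-127} = 7795 - - \frac{1875}{127} = 7795 + \frac{1875}{127} = \frac{991840}{127}$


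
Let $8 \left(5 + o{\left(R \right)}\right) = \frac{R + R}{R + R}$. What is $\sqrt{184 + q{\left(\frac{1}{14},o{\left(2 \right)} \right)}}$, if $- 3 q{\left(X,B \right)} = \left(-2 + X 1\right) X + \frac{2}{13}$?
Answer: $\frac{\sqrt{54851745}}{546} \approx 13.564$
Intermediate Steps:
$o{\left(R \right)} = - \frac{39}{8}$ ($o{\left(R \right)} = -5 + \frac{\left(R + R\right) \frac{1}{R + R}}{8} = -5 + \frac{2 R \frac{1}{2 R}}{8} = -5 + \frac{1}{8} \cdot 1 = -5 + \frac{1}{8} = - \frac{39}{8}$)
$q{\left(X,B \right)} = - \frac{2}{39} - \frac{X \left(-2 + X\right)}{3}$ ($q{\left(X,B \right)} = - \frac{\left(-2 + X 1\right) X + \frac{2}{13}}{3} = - \frac{\left(-2 + X\right) X + 2 \cdot \frac{1}{13}}{3} = - \frac{X \left(-2 + X\right) + \frac{2}{13}}{3} = - \frac{\frac{2}{13} + X \left(-2 + X\right)}{3} = - \frac{2}{39} - \frac{X \left(-2 + X\right)}{3}$)
$\sqrt{184 + q{\left(\frac{1}{14},o{\left(2 \right)} \right)}} = \sqrt{184 - \left(\frac{2}{39} - \frac{1}{21} + \frac{1}{588}\right)} = \sqrt{184 - \left(\frac{1}{273} + \frac{1}{588}\right)} = \sqrt{184 - \frac{41}{7644}} = \sqrt{\frac{1406455}{7644}} = \frac{\sqrt{54851745}}{546}$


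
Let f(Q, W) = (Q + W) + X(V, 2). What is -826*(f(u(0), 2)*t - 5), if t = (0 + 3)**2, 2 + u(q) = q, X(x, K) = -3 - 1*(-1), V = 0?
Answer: 18998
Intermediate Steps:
X(x, K) = -2 (X(x, K) = -3 + 1 = -2)
u(q) = -2 + q
f(Q, W) = -2 + Q + W (f(Q, W) = (Q + W) - 2 = -2 + Q + W)
t = 9 (t = 3**2 = 9)
-826*(f(u(0), 2)*t - 5) = -826*((-2 + (-2 + 0) + 2)*9 - 5) = -826*((-2 - 2 + 2)*9 - 5) = -826*(-2*9 - 5) = -826*(-18 - 5) = -826*(-23) = 18998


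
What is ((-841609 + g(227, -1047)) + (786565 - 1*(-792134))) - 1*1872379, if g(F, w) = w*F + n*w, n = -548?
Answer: -799202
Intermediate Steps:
g(F, w) = -548*w + F*w (g(F, w) = w*F - 548*w = F*w - 548*w = -548*w + F*w)
((-841609 + g(227, -1047)) + (786565 - 1*(-792134))) - 1*1872379 = ((-841609 - 1047*(-548 + 227)) + (786565 - 1*(-792134))) - 1*1872379 = ((-841609 - 1047*(-321)) + (786565 + 792134)) - 1872379 = ((-841609 + 336087) + 1578699) - 1872379 = (-505522 + 1578699) - 1872379 = 1073177 - 1872379 = -799202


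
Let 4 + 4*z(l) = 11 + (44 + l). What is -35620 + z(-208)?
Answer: -142637/4 ≈ -35659.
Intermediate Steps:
z(l) = 51/4 + l/4 (z(l) = -1 + (11 + (44 + l))/4 = -1 + (55 + l)/4 = -1 + (55/4 + l/4) = 51/4 + l/4)
-35620 + z(-208) = -35620 + (51/4 + (¼)*(-208)) = -35620 + (51/4 - 52) = -35620 - 157/4 = -142637/4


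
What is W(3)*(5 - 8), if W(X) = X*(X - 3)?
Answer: 0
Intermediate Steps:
W(X) = X*(-3 + X)
W(3)*(5 - 8) = (3*(-3 + 3))*(5 - 8) = (3*0)*(-3) = 0*(-3) = 0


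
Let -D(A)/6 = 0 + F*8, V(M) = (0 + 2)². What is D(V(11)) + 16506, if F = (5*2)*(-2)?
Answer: 17466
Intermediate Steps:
F = -20 (F = 10*(-2) = -20)
V(M) = 4 (V(M) = 2² = 4)
D(A) = 960 (D(A) = -6*(0 - 20*8) = -6*(0 - 160) = -6*(-160) = 960)
D(V(11)) + 16506 = 960 + 16506 = 17466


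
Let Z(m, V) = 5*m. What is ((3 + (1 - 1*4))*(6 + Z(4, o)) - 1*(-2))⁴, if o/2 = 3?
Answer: 16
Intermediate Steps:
o = 6 (o = 2*3 = 6)
((3 + (1 - 1*4))*(6 + Z(4, o)) - 1*(-2))⁴ = ((3 + (1 - 1*4))*(6 + 5*4) - 1*(-2))⁴ = ((3 + (1 - 4))*(6 + 20) + 2)⁴ = ((3 - 3)*26 + 2)⁴ = (0*26 + 2)⁴ = (0 + 2)⁴ = 2⁴ = 16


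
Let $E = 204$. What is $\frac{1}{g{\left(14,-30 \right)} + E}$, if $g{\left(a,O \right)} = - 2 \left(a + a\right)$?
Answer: $\frac{1}{148} \approx 0.0067568$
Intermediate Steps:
$g{\left(a,O \right)} = - 4 a$ ($g{\left(a,O \right)} = - 2 \cdot 2 a = - 4 a$)
$\frac{1}{g{\left(14,-30 \right)} + E} = \frac{1}{\left(-4\right) 14 + 204} = \frac{1}{-56 + 204} = \frac{1}{148}$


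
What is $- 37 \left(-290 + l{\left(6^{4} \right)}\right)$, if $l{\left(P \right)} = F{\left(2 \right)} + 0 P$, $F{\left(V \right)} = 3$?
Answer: $10619$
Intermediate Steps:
$l{\left(P \right)} = 3$ ($l{\left(P \right)} = 3 + 0 P = 3 + 0 = 3$)
$- 37 \left(-290 + l{\left(6^{4} \right)}\right) = - 37 \left(-290 + 3\right) = \left(-37\right) \left(-287\right) = 10619$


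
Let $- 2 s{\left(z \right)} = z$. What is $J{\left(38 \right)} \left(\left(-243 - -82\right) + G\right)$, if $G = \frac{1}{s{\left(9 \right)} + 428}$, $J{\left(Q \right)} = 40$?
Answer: $- \frac{5454600}{847} \approx -6439.9$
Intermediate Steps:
$s{\left(z \right)} = - \frac{z}{2}$
$G = \frac{2}{847}$ ($G = \frac{1}{\left(- \frac{1}{2}\right) 9 + 428} = \frac{1}{- \frac{9}{2} + 428} = \frac{1}{\frac{847}{2}} = \frac{2}{847} \approx 0.0023613$)
$J{\left(38 \right)} \left(\left(-243 - -82\right) + G\right) = 40 \left(\left(-243 - -82\right) + \frac{2}{847}\right) = 40 \left(\left(-243 + 82\right) + \frac{2}{847}\right) = 40 \left(-161 + \frac{2}{847}\right) = 40 \left(- \frac{136365}{847}\right) = - \frac{5454600}{847}$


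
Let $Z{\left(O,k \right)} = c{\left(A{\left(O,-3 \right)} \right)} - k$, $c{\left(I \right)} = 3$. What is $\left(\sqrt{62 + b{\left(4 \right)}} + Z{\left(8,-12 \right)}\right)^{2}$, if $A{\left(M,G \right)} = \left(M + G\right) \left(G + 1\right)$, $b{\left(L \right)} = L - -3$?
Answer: $\left(15 + \sqrt{69}\right)^{2} \approx 543.2$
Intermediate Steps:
$b{\left(L \right)} = 3 + L$ ($b{\left(L \right)} = L + 3 = 3 + L$)
$A{\left(M,G \right)} = \left(1 + G\right) \left(G + M\right)$ ($A{\left(M,G \right)} = \left(G + M\right) \left(1 + G\right) = \left(1 + G\right) \left(G + M\right)$)
$Z{\left(O,k \right)} = 3 - k$
$\left(\sqrt{62 + b{\left(4 \right)}} + Z{\left(8,-12 \right)}\right)^{2} = \left(\sqrt{62 + \left(3 + 4\right)} + \left(3 - -12\right)\right)^{2} = \left(\sqrt{62 + 7} + \left(3 + 12\right)\right)^{2} = \left(\sqrt{69} + 15\right)^{2} = \left(15 + \sqrt{69}\right)^{2}$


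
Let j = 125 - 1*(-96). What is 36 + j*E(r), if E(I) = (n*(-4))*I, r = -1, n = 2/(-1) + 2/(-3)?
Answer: -6964/3 ≈ -2321.3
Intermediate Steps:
j = 221 (j = 125 + 96 = 221)
n = -8/3 (n = 2*(-1) + 2*(-1/3) = -2 - 2/3 = -8/3 ≈ -2.6667)
E(I) = 32*I/3 (E(I) = (-8/3*(-4))*I = 32*I/3)
36 + j*E(r) = 36 + 221*((32/3)*(-1)) = 36 + 221*(-32/3) = 36 - 7072/3 = -6964/3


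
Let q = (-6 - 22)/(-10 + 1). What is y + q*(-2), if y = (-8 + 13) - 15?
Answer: -146/9 ≈ -16.222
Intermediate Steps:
y = -10 (y = 5 - 15 = -10)
q = 28/9 (q = -28/(-9) = -28*(-⅑) = 28/9 ≈ 3.1111)
y + q*(-2) = -10 + (28/9)*(-2) = -10 - 56/9 = -146/9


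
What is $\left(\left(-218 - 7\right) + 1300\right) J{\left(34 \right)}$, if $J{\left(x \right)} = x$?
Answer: $36550$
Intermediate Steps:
$\left(\left(-218 - 7\right) + 1300\right) J{\left(34 \right)} = \left(\left(-218 - 7\right) + 1300\right) 34 = \left(-225 + 1300\right) 34 = 1075 \cdot 34 = 36550$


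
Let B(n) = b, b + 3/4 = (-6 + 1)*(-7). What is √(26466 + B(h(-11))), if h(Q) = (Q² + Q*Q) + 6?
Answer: √106001/2 ≈ 162.79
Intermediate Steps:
b = 137/4 (b = -¾ + (-6 + 1)*(-7) = -¾ - 5*(-7) = -¾ + 35 = 137/4 ≈ 34.250)
h(Q) = 6 + 2*Q² (h(Q) = (Q² + Q²) + 6 = 2*Q² + 6 = 6 + 2*Q²)
B(n) = 137/4
√(26466 + B(h(-11))) = √(26466 + 137/4) = √(106001/4) = √106001/2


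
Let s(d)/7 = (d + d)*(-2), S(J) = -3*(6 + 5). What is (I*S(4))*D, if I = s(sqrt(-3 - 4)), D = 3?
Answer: 2772*I*sqrt(7) ≈ 7334.0*I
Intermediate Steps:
S(J) = -33 (S(J) = -3*11 = -33)
s(d) = -28*d (s(d) = 7*((d + d)*(-2)) = 7*((2*d)*(-2)) = 7*(-4*d) = -28*d)
I = -28*I*sqrt(7) (I = -28*sqrt(-3 - 4) = -28*I*sqrt(7) ≈ -74.081*I)
(I*S(4))*D = (-28*I*sqrt(7)*(-33))*3 = (924*I*sqrt(7))*3 = 2772*I*sqrt(7)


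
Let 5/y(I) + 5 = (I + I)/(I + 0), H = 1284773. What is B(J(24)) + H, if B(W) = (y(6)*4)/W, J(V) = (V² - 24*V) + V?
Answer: 23125909/18 ≈ 1.2848e+6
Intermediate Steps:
y(I) = -5/3 (y(I) = 5/(-5 + (I + I)/(I + 0)) = 5/(-5 + (2*I)/I) = 5/(-5 + 2) = 5/(-3) = 5*(-⅓) = -5/3)
J(V) = V² - 23*V
B(W) = -20/(3*W) (B(W) = (-5/3*4)/W = -20/(3*W))
B(J(24)) + H = -20*1/(24*(-23 + 24))/3 + 1284773 = -20/(3*(24*1)) + 1284773 = -20/3/24 + 1284773 = -20/3*1/24 + 1284773 = -5/18 + 1284773 = 23125909/18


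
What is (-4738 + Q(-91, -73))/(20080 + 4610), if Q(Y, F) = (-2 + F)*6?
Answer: -2594/12345 ≈ -0.21013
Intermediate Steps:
Q(Y, F) = -12 + 6*F
(-4738 + Q(-91, -73))/(20080 + 4610) = (-4738 + (-12 + 6*(-73)))/(20080 + 4610) = (-4738 + (-12 - 438))/24690 = (-4738 - 450)*(1/24690) = -5188*1/24690 = -2594/12345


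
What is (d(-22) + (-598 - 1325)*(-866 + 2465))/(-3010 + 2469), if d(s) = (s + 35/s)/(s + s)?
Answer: 2976480417/523688 ≈ 5683.7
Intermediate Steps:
d(s) = (s + 35/s)/(2*s) (d(s) = (s + 35/s)/((2*s)) = (s + 35/s)*(1/(2*s)) = (s + 35/s)/(2*s))
(d(-22) + (-598 - 1325)*(-866 + 2465))/(-3010 + 2469) = ((½)*(35 + (-22)²)/(-22)² + (-598 - 1325)*(-866 + 2465))/(-3010 + 2469) = ((½)*(1/484)*(35 + 484) - 1923*1599)/(-541) = ((½)*(1/484)*519 - 3074877)*(-1/541) = (519/968 - 3074877)*(-1/541) = -2976480417/968*(-1/541) = 2976480417/523688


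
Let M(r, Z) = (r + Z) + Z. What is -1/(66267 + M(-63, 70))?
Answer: -1/66344 ≈ -1.5073e-5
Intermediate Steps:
M(r, Z) = r + 2*Z (M(r, Z) = (Z + r) + Z = r + 2*Z)
-1/(66267 + M(-63, 70)) = -1/(66267 + (-63 + 2*70)) = -1/(66267 + (-63 + 140)) = -1/(66267 + 77) = -1/66344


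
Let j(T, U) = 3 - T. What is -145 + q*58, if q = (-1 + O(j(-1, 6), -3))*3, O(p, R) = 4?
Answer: 377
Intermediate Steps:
q = 9 (q = (-1 + 4)*3 = 3*3 = 9)
-145 + q*58 = -145 + 9*58 = -145 + 522 = 377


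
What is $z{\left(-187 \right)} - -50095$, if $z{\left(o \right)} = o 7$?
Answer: $48786$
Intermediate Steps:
$z{\left(o \right)} = 7 o$
$z{\left(-187 \right)} - -50095 = 7 \left(-187\right) - -50095 = -1309 + 50095 = 48786$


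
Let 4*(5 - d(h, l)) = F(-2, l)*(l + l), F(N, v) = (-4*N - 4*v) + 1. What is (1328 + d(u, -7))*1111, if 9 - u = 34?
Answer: 3249675/2 ≈ 1.6248e+6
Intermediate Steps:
u = -25 (u = 9 - 1*34 = 9 - 34 = -25)
F(N, v) = 1 - 4*N - 4*v
d(h, l) = 5 - l*(9 - 4*l)/2 (d(h, l) = 5 - (1 - 4*(-2) - 4*l)*(l + l)/4 = 5 - (1 + 8 - 4*l)*2*l/4 = 5 - (9 - 4*l)*2*l/4 = 5 - l*(9 - 4*l)/2)
(1328 + d(u, -7))*1111 = (1328 + (5 + (½)*(-7)*(-9 + 4*(-7))))*1111 = (1328 + (5 + (½)*(-7)*(-9 - 28)))*1111 = (1328 + (5 + (½)*(-7)*(-37)))*1111 = (1328 + (5 + 259/2))*1111 = (1328 + 269/2)*1111 = (2925/2)*1111 = 3249675/2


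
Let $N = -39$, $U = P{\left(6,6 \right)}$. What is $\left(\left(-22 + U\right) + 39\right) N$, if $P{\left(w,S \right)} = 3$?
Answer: $-780$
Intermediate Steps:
$U = 3$
$\left(\left(-22 + U\right) + 39\right) N = \left(\left(-22 + 3\right) + 39\right) \left(-39\right) = \left(-19 + 39\right) \left(-39\right) = 20 \left(-39\right) = -780$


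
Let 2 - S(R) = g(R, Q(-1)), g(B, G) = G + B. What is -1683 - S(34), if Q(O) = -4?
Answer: -1655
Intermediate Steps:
g(B, G) = B + G
S(R) = 6 - R (S(R) = 2 - (R - 4) = 2 - (-4 + R) = 2 + (4 - R) = 6 - R)
-1683 - S(34) = -1683 - (6 - 1*34) = -1683 - (6 - 34) = -1683 - 1*(-28) = -1683 + 28 = -1655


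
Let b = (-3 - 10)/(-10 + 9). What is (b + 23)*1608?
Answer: 57888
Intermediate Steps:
b = 13 (b = -13/(-1) = -13*(-1) = 13)
(b + 23)*1608 = (13 + 23)*1608 = 36*1608 = 57888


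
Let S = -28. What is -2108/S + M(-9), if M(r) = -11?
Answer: 450/7 ≈ 64.286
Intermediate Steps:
-2108/S + M(-9) = -2108/(-28) - 11 = -2108*(-1)/28 - 11 = -34*(-31/14) - 11 = 527/7 - 11 = 450/7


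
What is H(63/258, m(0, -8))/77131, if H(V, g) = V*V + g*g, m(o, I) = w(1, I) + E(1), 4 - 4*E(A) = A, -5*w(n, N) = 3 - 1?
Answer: 134701/57046087600 ≈ 2.3613e-6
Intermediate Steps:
w(n, N) = -2/5 (w(n, N) = -(3 - 1)/5 = -1/5*2 = -2/5)
E(A) = 1 - A/4
m(o, I) = 7/20 (m(o, I) = -2/5 + (1 - 1/4*1) = -2/5 + (1 - 1/4) = -2/5 + 3/4 = 7/20)
H(V, g) = V**2 + g**2
H(63/258, m(0, -8))/77131 = ((63/258)**2 + (7/20)**2)/77131 = ((63*(1/258))**2 + 49/400)*(1/77131) = ((21/86)**2 + 49/400)*(1/77131) = (441/7396 + 49/400)*(1/77131) = (134701/739600)*(1/77131) = 134701/57046087600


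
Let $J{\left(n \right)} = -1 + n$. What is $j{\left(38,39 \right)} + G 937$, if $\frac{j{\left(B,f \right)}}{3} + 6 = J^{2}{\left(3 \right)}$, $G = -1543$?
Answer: $-1445797$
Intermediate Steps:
$j{\left(B,f \right)} = -6$ ($j{\left(B,f \right)} = -18 + 3 \left(-1 + 3\right)^{2} = -18 + 3 \cdot 2^{2} = -18 + 3 \cdot 4 = -18 + 12 = -6$)
$j{\left(38,39 \right)} + G 937 = -6 - 1445791 = -1445797$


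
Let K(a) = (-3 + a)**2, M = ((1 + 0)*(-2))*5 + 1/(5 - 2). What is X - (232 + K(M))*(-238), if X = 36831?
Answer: 1172095/9 ≈ 1.3023e+5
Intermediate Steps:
M = -29/3 (M = (1*(-2))*5 + 1/3 = -2*5 + 1/3 = -10 + 1/3 = -29/3 ≈ -9.6667)
X - (232 + K(M))*(-238) = 36831 - (232 + (-3 - 29/3)**2)*(-238) = 36831 - (232 + (-38/3)**2)*(-238) = 36831 - (232 + 1444/9)*(-238) = 36831 - 3532*(-238)/9 = 36831 - 1*(-840616/9) = 36831 + 840616/9 = 1172095/9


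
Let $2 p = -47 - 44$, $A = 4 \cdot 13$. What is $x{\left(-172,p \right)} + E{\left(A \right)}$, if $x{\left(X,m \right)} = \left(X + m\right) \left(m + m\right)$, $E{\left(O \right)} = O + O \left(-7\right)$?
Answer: $\frac{38961}{2} \approx 19481.0$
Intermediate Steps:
$A = 52$
$p = - \frac{91}{2}$ ($p = \frac{-47 - 44}{2} = \frac{1}{2} \left(-91\right) = - \frac{91}{2} \approx -45.5$)
$E{\left(O \right)} = - 6 O$ ($E{\left(O \right)} = O - 7 O = - 6 O$)
$x{\left(X,m \right)} = 2 m \left(X + m\right)$ ($x{\left(X,m \right)} = \left(X + m\right) 2 m = 2 m \left(X + m\right)$)
$x{\left(-172,p \right)} + E{\left(A \right)} = 2 \left(- \frac{91}{2}\right) \left(-172 - \frac{91}{2}\right) - 312 = 2 \left(- \frac{91}{2}\right) \left(- \frac{435}{2}\right) - 312 = \frac{39585}{2} - 312 = \frac{38961}{2}$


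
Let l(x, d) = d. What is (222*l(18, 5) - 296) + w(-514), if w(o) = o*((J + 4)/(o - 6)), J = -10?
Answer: 105049/130 ≈ 808.07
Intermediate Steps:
w(o) = -6*o/(-6 + o) (w(o) = o*((-10 + 4)/(o - 6)) = o*(-6/(-6 + o)) = -6*o/(-6 + o))
(222*l(18, 5) - 296) + w(-514) = (222*5 - 296) - 6*(-514)/(-6 - 514) = (1110 - 296) - 6*(-514)/(-520) = 814 - 6*(-514)*(-1/520) = 814 - 771/130 = 105049/130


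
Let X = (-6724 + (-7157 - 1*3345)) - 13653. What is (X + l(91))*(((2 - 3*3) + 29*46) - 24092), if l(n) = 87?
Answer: 700979880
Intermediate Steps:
X = -30879 (X = (-6724 + (-7157 - 3345)) - 13653 = (-6724 - 10502) - 13653 = -17226 - 13653 = -30879)
(X + l(91))*(((2 - 3*3) + 29*46) - 24092) = (-30879 + 87)*(((2 - 3*3) + 29*46) - 24092) = -30792*(((2 - 9) + 1334) - 24092) = -30792*((-7 + 1334) - 24092) = -30792*(1327 - 24092) = -30792*(-22765) = 700979880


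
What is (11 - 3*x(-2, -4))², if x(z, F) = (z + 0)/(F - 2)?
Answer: 100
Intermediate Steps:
x(z, F) = z/(-2 + F)
(11 - 3*x(-2, -4))² = (11 - (-6)/(-2 - 4))² = (11 - (-6)/(-6))² = (11 - (-6)*(-1)/6)² = (11 - 3*⅓)² = (11 - 1)² = 10² = 100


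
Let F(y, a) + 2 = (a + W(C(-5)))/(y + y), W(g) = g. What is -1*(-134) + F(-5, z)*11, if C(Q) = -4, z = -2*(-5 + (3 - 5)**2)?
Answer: 571/5 ≈ 114.20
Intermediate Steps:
z = 2 (z = -2*(-5 + (-2)**2) = -2*(-5 + 4) = -2*(-1) = 2)
F(y, a) = -2 + (-4 + a)/(2*y) (F(y, a) = -2 + (a - 4)/(y + y) = -2 + (-4 + a)/((2*y)) = -2 + (-4 + a)*(1/(2*y)) = -2 + (-4 + a)/(2*y))
-1*(-134) + F(-5, z)*11 = -1*(-134) + ((1/2)*(-4 + 2 - 4*(-5))/(-5))*11 = 134 + ((1/2)*(-1/5)*(-4 + 2 + 20))*11 = 134 + ((1/2)*(-1/5)*18)*11 = 134 - 9/5*11 = 134 - 99/5 = 571/5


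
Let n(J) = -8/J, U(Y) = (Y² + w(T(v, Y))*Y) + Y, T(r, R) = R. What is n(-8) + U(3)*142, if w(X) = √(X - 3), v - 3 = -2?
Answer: 1705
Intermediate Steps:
v = 1 (v = 3 - 2 = 1)
w(X) = √(-3 + X)
U(Y) = Y + Y² + Y*√(-3 + Y) (U(Y) = (Y² + √(-3 + Y)*Y) + Y = (Y² + Y*√(-3 + Y)) + Y = Y + Y² + Y*√(-3 + Y))
n(-8) + U(3)*142 = -8/(-8) + (3*(1 + 3 + √(-3 + 3)))*142 = -8*(-⅛) + (3*(1 + 3 + √0))*142 = 1 + (3*(1 + 3 + 0))*142 = 1 + (3*4)*142 = 1 + 12*142 = 1 + 1704 = 1705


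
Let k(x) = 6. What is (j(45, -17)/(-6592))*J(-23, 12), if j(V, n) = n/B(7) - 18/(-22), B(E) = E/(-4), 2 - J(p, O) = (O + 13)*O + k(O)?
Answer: 15409/31724 ≈ 0.48572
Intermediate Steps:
J(p, O) = -4 - O*(13 + O) (J(p, O) = 2 - ((O + 13)*O + 6) = 2 - ((13 + O)*O + 6) = 2 - (O*(13 + O) + 6) = 2 - (6 + O*(13 + O)) = 2 + (-6 - O*(13 + O)) = -4 - O*(13 + O))
B(E) = -E/4 (B(E) = E*(-¼) = -E/4)
j(V, n) = 9/11 - 4*n/7 (j(V, n) = n/((-¼*7)) - 18/(-22) = n/(-7/4) - 18*(-1/22) = n*(-4/7) + 9/11 = -4*n/7 + 9/11 = 9/11 - 4*n/7)
(j(45, -17)/(-6592))*J(-23, 12) = ((9/11 - 4/7*(-17))/(-6592))*(-4 - 1*12² - 13*12) = ((9/11 + 68/7)*(-1/6592))*(-4 - 1*144 - 156) = ((811/77)*(-1/6592))*(-4 - 144 - 156) = -811/507584*(-304) = 15409/31724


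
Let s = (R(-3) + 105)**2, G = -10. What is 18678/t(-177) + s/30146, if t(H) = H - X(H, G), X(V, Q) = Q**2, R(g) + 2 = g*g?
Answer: -279796150/4175221 ≈ -67.013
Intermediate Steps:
R(g) = -2 + g**2 (R(g) = -2 + g*g = -2 + g**2)
s = 12544 (s = ((-2 + (-3)**2) + 105)**2 = ((-2 + 9) + 105)**2 = (7 + 105)**2 = 112**2 = 12544)
t(H) = -100 + H (t(H) = H - 1*(-10)**2 = H - 1*100 = H - 100 = -100 + H)
18678/t(-177) + s/30146 = 18678/(-100 - 177) + 12544/30146 = 18678/(-277) + 12544*(1/30146) = 18678*(-1/277) + 6272/15073 = -18678/277 + 6272/15073 = -279796150/4175221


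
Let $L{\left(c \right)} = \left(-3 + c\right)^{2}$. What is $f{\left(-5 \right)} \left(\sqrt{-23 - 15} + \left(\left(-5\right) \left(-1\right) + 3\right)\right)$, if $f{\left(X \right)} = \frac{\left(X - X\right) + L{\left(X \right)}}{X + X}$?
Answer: $- \frac{256}{5} - \frac{32 i \sqrt{38}}{5} \approx -51.2 - 39.452 i$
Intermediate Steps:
$f{\left(X \right)} = \frac{\left(-3 + X\right)^{2}}{2 X}$ ($f{\left(X \right)} = \frac{\left(X - X\right) + \left(-3 + X\right)^{2}}{X + X} = \frac{0 + \left(-3 + X\right)^{2}}{2 X} = \left(-3 + X\right)^{2} \frac{1}{2 X} = \frac{\left(-3 + X\right)^{2}}{2 X}$)
$f{\left(-5 \right)} \left(\sqrt{-23 - 15} + \left(\left(-5\right) \left(-1\right) + 3\right)\right) = \frac{\left(-3 - 5\right)^{2}}{2 \left(-5\right)} \left(\sqrt{-23 - 15} + \left(\left(-5\right) \left(-1\right) + 3\right)\right) = \frac{1}{2} \left(- \frac{1}{5}\right) \left(-8\right)^{2} \left(\sqrt{-38} + \left(5 + 3\right)\right) = \frac{1}{2} \left(- \frac{1}{5}\right) 64 \left(i \sqrt{38} + 8\right) = - \frac{32 \left(8 + i \sqrt{38}\right)}{5} = - \frac{256}{5} - \frac{32 i \sqrt{38}}{5}$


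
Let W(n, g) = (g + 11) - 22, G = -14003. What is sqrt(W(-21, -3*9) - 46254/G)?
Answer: 2*I*sqrt(1700874395)/14003 ≈ 5.8904*I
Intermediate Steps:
W(n, g) = -11 + g (W(n, g) = (11 + g) - 22 = -11 + g)
sqrt(W(-21, -3*9) - 46254/G) = sqrt((-11 - 3*9) - 46254/(-14003)) = sqrt((-11 - 27) - 46254*(-1/14003)) = sqrt(-38 + 46254/14003) = sqrt(-485860/14003) = 2*I*sqrt(1700874395)/14003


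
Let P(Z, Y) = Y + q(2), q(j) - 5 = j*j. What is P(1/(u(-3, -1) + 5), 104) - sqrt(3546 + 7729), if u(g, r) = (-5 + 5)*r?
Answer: 113 - 5*sqrt(451) ≈ 6.8162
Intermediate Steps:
u(g, r) = 0 (u(g, r) = 0*r = 0)
q(j) = 5 + j**2 (q(j) = 5 + j*j = 5 + j**2)
P(Z, Y) = 9 + Y (P(Z, Y) = Y + (5 + 2**2) = Y + (5 + 4) = Y + 9 = 9 + Y)
P(1/(u(-3, -1) + 5), 104) - sqrt(3546 + 7729) = (9 + 104) - sqrt(3546 + 7729) = 113 - sqrt(11275) = 113 - 5*sqrt(451)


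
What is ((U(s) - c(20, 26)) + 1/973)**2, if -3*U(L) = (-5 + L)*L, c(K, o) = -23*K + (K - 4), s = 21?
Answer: 104352903369/946729 ≈ 1.1022e+5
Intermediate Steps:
c(K, o) = -4 - 22*K (c(K, o) = -23*K + (-4 + K) = -4 - 22*K)
U(L) = -L*(-5 + L)/3 (U(L) = -(-5 + L)*L/3 = -L*(-5 + L)/3)
((U(s) - c(20, 26)) + 1/973)**2 = (((1/3)*21*(5 - 1*21) - (-4 - 22*20)) + 1/973)**2 = (((1/3)*21*(5 - 21) - (-4 - 440)) + 1/973)**2 = (((1/3)*21*(-16) - 1*(-444)) + 1/973)**2 = ((-112 + 444) + 1/973)**2 = (332 + 1/973)**2 = (323037/973)**2 = 104352903369/946729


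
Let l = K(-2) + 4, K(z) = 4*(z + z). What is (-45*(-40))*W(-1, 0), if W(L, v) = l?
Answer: -21600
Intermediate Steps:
K(z) = 8*z (K(z) = 4*(2*z) = 8*z)
l = -12 (l = 8*(-2) + 4 = -16 + 4 = -12)
W(L, v) = -12
(-45*(-40))*W(-1, 0) = -45*(-40)*(-12) = 1800*(-12) = -21600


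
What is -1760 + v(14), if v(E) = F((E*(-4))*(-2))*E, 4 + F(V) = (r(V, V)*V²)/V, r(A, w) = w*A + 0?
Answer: 19667176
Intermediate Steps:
r(A, w) = A*w (r(A, w) = A*w + 0 = A*w)
F(V) = -4 + V³ (F(V) = -4 + ((V*V)*V²)/V = -4 + (V²*V²)/V = -4 + V⁴/V = -4 + V³)
v(E) = E*(-4 + 512*E³) (v(E) = (-4 + ((E*(-4))*(-2))³)*E = (-4 + (-4*E*(-2))³)*E = (-4 + (8*E)³)*E = (-4 + 512*E³)*E = E*(-4 + 512*E³))
-1760 + v(14) = -1760 + (-4*14 + 512*14⁴) = -1760 + (-56 + 512*38416) = -1760 + (-56 + 19668992) = -1760 + 19668936 = 19667176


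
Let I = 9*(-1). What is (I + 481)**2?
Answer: 222784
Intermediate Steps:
I = -9
(I + 481)**2 = (-9 + 481)**2 = 472**2 = 222784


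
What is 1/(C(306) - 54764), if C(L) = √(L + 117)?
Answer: -54764/2999095273 - 3*√47/2999095273 ≈ -1.8267e-5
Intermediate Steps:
C(L) = √(117 + L)
1/(C(306) - 54764) = 1/(√(117 + 306) - 54764) = 1/(√423 - 54764) = 1/(3*√47 - 54764) = 1/(-54764 + 3*√47)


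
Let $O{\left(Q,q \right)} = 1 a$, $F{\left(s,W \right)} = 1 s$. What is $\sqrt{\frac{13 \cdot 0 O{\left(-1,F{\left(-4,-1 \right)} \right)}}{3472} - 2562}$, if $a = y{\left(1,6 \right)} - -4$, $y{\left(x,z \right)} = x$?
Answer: $i \sqrt{2562} \approx 50.616 i$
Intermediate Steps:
$F{\left(s,W \right)} = s$
$a = 5$ ($a = 1 - -4 = 1 + 4 = 5$)
$O{\left(Q,q \right)} = 5$ ($O{\left(Q,q \right)} = 1 \cdot 5 = 5$)
$\sqrt{\frac{13 \cdot 0 O{\left(-1,F{\left(-4,-1 \right)} \right)}}{3472} - 2562} = \sqrt{\frac{13 \cdot 0 \cdot 5}{3472} - 2562} = \sqrt{0 \cdot 5 \cdot \frac{1}{3472} - 2562} = \sqrt{0 \cdot \frac{1}{3472} - 2562} = \sqrt{0 - 2562} = \sqrt{-2562} = i \sqrt{2562}$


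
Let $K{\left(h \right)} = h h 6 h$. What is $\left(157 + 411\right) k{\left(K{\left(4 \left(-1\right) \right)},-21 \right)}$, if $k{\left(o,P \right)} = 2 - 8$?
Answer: $-3408$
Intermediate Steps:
$K{\left(h \right)} = 6 h^{3}$ ($K{\left(h \right)} = h 6 h h = 6 h^{2} h = 6 h^{3}$)
$k{\left(o,P \right)} = -6$ ($k{\left(o,P \right)} = 2 - 8 = -6$)
$\left(157 + 411\right) k{\left(K{\left(4 \left(-1\right) \right)},-21 \right)} = \left(157 + 411\right) \left(-6\right) = 568 \left(-6\right) = -3408$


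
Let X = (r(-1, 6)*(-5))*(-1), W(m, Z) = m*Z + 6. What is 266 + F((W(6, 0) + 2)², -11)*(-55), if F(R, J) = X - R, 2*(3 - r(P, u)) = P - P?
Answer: 2961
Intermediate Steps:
r(P, u) = 3 (r(P, u) = 3 - (P - P)/2 = 3 - ½*0 = 3 + 0 = 3)
W(m, Z) = 6 + Z*m (W(m, Z) = Z*m + 6 = 6 + Z*m)
X = 15 (X = (3*(-5))*(-1) = -15*(-1) = 15)
F(R, J) = 15 - R
266 + F((W(6, 0) + 2)², -11)*(-55) = 266 + (15 - ((6 + 0*6) + 2)²)*(-55) = 266 + (15 - ((6 + 0) + 2)²)*(-55) = 266 + (15 - (6 + 2)²)*(-55) = 266 + (15 - 1*8²)*(-55) = 266 + (15 - 1*64)*(-55) = 266 + (15 - 64)*(-55) = 266 - 49*(-55) = 266 + 2695 = 2961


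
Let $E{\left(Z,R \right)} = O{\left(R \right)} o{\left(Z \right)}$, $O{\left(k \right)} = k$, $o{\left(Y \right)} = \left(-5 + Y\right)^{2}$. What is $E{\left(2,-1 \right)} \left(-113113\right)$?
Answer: $1018017$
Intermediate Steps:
$E{\left(Z,R \right)} = R \left(-5 + Z\right)^{2}$
$E{\left(2,-1 \right)} \left(-113113\right) = - \left(-5 + 2\right)^{2} \left(-113113\right) = - \left(-3\right)^{2} \left(-113113\right) = \left(-1\right) 9 \left(-113113\right) = \left(-9\right) \left(-113113\right) = 1018017$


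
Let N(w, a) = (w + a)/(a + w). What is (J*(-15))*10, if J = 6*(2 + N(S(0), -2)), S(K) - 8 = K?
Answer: -2700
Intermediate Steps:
S(K) = 8 + K
N(w, a) = 1 (N(w, a) = (a + w)/(a + w) = 1)
J = 18 (J = 6*(2 + 1) = 6*3 = 18)
(J*(-15))*10 = (18*(-15))*10 = -270*10 = -2700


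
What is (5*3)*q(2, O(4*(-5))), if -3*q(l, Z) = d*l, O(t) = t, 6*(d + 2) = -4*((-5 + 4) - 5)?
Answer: -20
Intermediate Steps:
d = 2 (d = -2 + (-4*((-5 + 4) - 5))/6 = -2 + (-4*(-1 - 5))/6 = -2 + (-4*(-6))/6 = -2 + (⅙)*24 = -2 + 4 = 2)
q(l, Z) = -2*l/3
(5*3)*q(2, O(4*(-5))) = (5*3)*(-⅔*2) = 15*(-4/3) = -20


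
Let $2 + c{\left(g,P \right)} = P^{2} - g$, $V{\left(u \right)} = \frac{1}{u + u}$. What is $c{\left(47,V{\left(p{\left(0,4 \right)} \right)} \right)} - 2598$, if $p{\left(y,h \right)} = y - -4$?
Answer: $- \frac{169407}{64} \approx -2647.0$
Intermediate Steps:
$p{\left(y,h \right)} = 4 + y$ ($p{\left(y,h \right)} = y + 4 = 4 + y$)
$V{\left(u \right)} = \frac{1}{2 u}$
$c{\left(g,P \right)} = -2 + P^{2} - g$ ($c{\left(g,P \right)} = -2 + \left(P^{2} - g\right) = -2 + P^{2} - g$)
$c{\left(47,V{\left(p{\left(0,4 \right)} \right)} \right)} - 2598 = \left(-2 + \left(\frac{1}{2 \left(4 + 0\right)}\right)^{2} - 47\right) - 2598 = \left(-2 + \left(\frac{1}{2 \cdot 4}\right)^{2} - 47\right) - 2598 = \left(-2 + \left(\frac{1}{2} \cdot \frac{1}{4}\right)^{2} - 47\right) - 2598 = \left(-2 + \left(\frac{1}{8}\right)^{2} - 47\right) - 2598 = \left(-2 + \frac{1}{64} - 47\right) - 2598 = - \frac{3135}{64} - 2598 = - \frac{169407}{64}$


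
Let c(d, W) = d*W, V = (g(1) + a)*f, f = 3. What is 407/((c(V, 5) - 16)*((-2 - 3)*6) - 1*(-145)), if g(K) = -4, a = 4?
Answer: 407/625 ≈ 0.65120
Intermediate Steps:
V = 0 (V = (-4 + 4)*3 = 0*3 = 0)
c(d, W) = W*d
407/((c(V, 5) - 16)*((-2 - 3)*6) - 1*(-145)) = 407/((5*0 - 16)*((-2 - 3)*6) - 1*(-145)) = 407/((0 - 16)*(-5*6) + 145) = 407/(-16*(-30) + 145) = 407/(480 + 145) = 407/625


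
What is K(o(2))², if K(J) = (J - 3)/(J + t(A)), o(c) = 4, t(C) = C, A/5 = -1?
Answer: 1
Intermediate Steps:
A = -5 (A = 5*(-1) = -5)
K(J) = (-3 + J)/(-5 + J) (K(J) = (J - 3)/(J - 5) = (-3 + J)/(-5 + J))
K(o(2))² = ((-3 + 4)/(-5 + 4))² = (1/(-1))² = (-1*1)² = (-1)² = 1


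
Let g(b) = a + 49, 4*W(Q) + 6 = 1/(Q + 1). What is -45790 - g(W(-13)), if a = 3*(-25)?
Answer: -45764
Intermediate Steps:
W(Q) = -3/2 + 1/(4*(1 + Q)) (W(Q) = -3/2 + 1/(4*(Q + 1)) = -3/2 + 1/(4*(1 + Q)))
a = -75
g(b) = -26 (g(b) = -75 + 49 = -26)
-45790 - g(W(-13)) = -45790 - 1*(-26) = -45790 + 26 = -45764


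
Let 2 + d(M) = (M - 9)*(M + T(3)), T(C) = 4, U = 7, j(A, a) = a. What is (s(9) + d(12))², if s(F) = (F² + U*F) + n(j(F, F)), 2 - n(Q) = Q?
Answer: 33489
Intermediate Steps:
n(Q) = 2 - Q
s(F) = 2 + F² + 6*F (s(F) = (F² + 7*F) + (2 - F) = 2 + F² + 6*F)
d(M) = -2 + (-9 + M)*(4 + M) (d(M) = -2 + (M - 9)*(M + 4) = -2 + (-9 + M)*(4 + M))
(s(9) + d(12))² = ((2 + 9² + 6*9) + (-38 + 12² - 5*12))² = ((2 + 81 + 54) + (-38 + 144 - 60))² = (137 + 46)² = 183² = 33489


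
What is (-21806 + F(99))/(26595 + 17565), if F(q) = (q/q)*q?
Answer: -21707/44160 ≈ -0.49155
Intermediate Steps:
F(q) = q (F(q) = 1*q = q)
(-21806 + F(99))/(26595 + 17565) = (-21806 + 99)/(26595 + 17565) = -21707/44160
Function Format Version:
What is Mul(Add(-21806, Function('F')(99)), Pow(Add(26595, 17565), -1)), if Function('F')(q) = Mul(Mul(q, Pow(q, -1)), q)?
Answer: Rational(-21707, 44160) ≈ -0.49155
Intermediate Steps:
Function('F')(q) = q (Function('F')(q) = Mul(1, q) = q)
Mul(Add(-21806, Function('F')(99)), Pow(Add(26595, 17565), -1)) = Mul(Add(-21806, 99), Pow(Add(26595, 17565), -1)) = Mul(-21707, Pow(44160, -1)) = Mul(-21707, Rational(1, 44160)) = Rational(-21707, 44160)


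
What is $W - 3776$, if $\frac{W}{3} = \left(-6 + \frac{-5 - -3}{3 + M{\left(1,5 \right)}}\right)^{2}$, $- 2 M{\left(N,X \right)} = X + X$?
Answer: $-3701$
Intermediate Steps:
$M{\left(N,X \right)} = - X$ ($M{\left(N,X \right)} = - \frac{X + X}{2} = - \frac{2 X}{2} = - X$)
$W = 75$ ($W = 3 \left(-6 + \frac{-5 - -3}{3 - 5}\right)^{2} = 3 \left(-6 + \frac{-5 + 3}{3 - 5}\right)^{2} = 3 \left(-6 - \frac{2}{-2}\right)^{2} = 3 \left(-6 - -1\right)^{2} = 3 \left(-6 + 1\right)^{2} = 3 \left(-5\right)^{2} = 3 \cdot 25 = 75$)
$W - 3776 = 75 - 3776 = -3701$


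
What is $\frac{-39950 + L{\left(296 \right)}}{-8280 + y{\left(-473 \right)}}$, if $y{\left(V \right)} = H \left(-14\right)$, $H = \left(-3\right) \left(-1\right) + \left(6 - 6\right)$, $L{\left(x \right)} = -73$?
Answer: $\frac{13341}{2774} \approx 4.8093$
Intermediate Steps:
$H = 3$ ($H = 3 + \left(6 - 6\right) = 3 + 0 = 3$)
$y{\left(V \right)} = -42$ ($y{\left(V \right)} = 3 \left(-14\right) = -42$)
$\frac{-39950 + L{\left(296 \right)}}{-8280 + y{\left(-473 \right)}} = \frac{-39950 - 73}{-8280 - 42} = - \frac{40023}{-8322} = \left(-40023\right) \left(- \frac{1}{8322}\right) = \frac{13341}{2774}$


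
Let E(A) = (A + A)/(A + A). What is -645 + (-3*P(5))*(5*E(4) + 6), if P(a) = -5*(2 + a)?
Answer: 510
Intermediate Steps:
P(a) = -10 - 5*a
E(A) = 1 (E(A) = (2*A)/((2*A)) = (2*A)*(1/(2*A)) = 1)
-645 + (-3*P(5))*(5*E(4) + 6) = -645 + (-3*(-10 - 5*5))*(5*1 + 6) = -645 + (-3*(-10 - 25))*(5 + 6) = -645 - 3*(-35)*11 = -645 + 105*11 = -645 + 1155 = 510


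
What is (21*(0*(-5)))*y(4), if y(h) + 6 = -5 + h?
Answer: 0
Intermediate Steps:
y(h) = -11 + h (y(h) = -6 + (-5 + h) = -11 + h)
(21*(0*(-5)))*y(4) = (21*(0*(-5)))*(-11 + 4) = (21*0)*(-7) = 0*(-7) = 0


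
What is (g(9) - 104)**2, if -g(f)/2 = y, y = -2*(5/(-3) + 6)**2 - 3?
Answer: 42436/81 ≈ 523.90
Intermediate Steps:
y = -365/9 (y = -2*(5*(-1/3) + 6)**2 - 3 = -2*(-5/3 + 6)**2 - 3 = -2*(13/3)**2 - 3 = -2*169/9 - 3 = -338/9 - 3 = -365/9 ≈ -40.556)
g(f) = 730/9 (g(f) = -2*(-365/9) = 730/9)
(g(9) - 104)**2 = (730/9 - 104)**2 = (-206/9)**2 = 42436/81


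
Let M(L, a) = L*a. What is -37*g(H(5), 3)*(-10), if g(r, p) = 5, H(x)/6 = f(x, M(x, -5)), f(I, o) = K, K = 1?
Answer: 1850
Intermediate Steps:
f(I, o) = 1
H(x) = 6 (H(x) = 6*1 = 6)
-37*g(H(5), 3)*(-10) = -37*5*(-10) = -185*(-10) = 1850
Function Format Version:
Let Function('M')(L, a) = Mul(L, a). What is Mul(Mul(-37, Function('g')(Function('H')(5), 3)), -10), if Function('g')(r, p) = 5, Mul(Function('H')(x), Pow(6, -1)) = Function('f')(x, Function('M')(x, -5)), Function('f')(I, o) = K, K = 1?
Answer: 1850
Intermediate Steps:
Function('f')(I, o) = 1
Function('H')(x) = 6 (Function('H')(x) = Mul(6, 1) = 6)
Mul(Mul(-37, Function('g')(Function('H')(5), 3)), -10) = Mul(Mul(-37, 5), -10) = Mul(-185, -10) = 1850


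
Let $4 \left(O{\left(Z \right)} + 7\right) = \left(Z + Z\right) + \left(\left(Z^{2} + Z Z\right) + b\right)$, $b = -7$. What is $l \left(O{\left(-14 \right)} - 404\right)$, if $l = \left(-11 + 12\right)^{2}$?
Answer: $- \frac{1287}{4} \approx -321.75$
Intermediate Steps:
$l = 1$ ($l = 1^{2} = 1$)
$O{\left(Z \right)} = - \frac{35}{4} + \frac{Z}{2} + \frac{Z^{2}}{2}$ ($O{\left(Z \right)} = -7 + \frac{\left(Z + Z\right) - \left(7 - Z^{2} - Z Z\right)}{4} = -7 + \frac{2 Z + \left(\left(Z^{2} + Z^{2}\right) - 7\right)}{4} = -7 + \frac{2 Z + \left(2 Z^{2} - 7\right)}{4} = -7 + \frac{2 Z + \left(-7 + 2 Z^{2}\right)}{4} = -7 + \frac{-7 + 2 Z + 2 Z^{2}}{4} = -7 + \left(- \frac{7}{4} + \frac{Z}{2} + \frac{Z^{2}}{2}\right) = - \frac{35}{4} + \frac{Z}{2} + \frac{Z^{2}}{2}$)
$l \left(O{\left(-14 \right)} - 404\right) = 1 \left(\left(- \frac{35}{4} + \frac{1}{2} \left(-14\right) + \frac{\left(-14\right)^{2}}{2}\right) - 404\right) = 1 \left(\left(- \frac{35}{4} - 7 + \frac{1}{2} \cdot 196\right) - 404\right) = 1 \left(\left(- \frac{35}{4} - 7 + 98\right) - 404\right) = 1 \left(\frac{329}{4} - 404\right) = 1 \left(- \frac{1287}{4}\right) = - \frac{1287}{4}$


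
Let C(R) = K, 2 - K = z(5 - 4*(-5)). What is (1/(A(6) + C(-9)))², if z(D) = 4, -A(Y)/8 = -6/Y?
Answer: 1/36 ≈ 0.027778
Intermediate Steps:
A(Y) = 48/Y (A(Y) = -(-48)/Y = 48/Y)
K = -2 (K = 2 - 1*4 = 2 - 4 = -2)
C(R) = -2
(1/(A(6) + C(-9)))² = (1/(48/6 - 2))² = (1/(48*(⅙) - 2))² = (1/(8 - 2))² = (1/6)² = (⅙)² = 1/36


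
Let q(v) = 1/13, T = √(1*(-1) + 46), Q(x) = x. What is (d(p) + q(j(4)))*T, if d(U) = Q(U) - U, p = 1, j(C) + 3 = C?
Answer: 3*√5/13 ≈ 0.51602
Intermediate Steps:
j(C) = -3 + C
d(U) = 0 (d(U) = U - U = 0)
T = 3*√5 (T = √(-1 + 46) = √45 = 3*√5 ≈ 6.7082)
q(v) = 1/13
(d(p) + q(j(4)))*T = (0 + 1/13)*(3*√5) = (3*√5)/13 = 3*√5/13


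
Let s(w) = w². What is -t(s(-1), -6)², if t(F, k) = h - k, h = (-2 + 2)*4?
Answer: -36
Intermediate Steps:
h = 0 (h = 0*4 = 0)
t(F, k) = -k (t(F, k) = 0 - k = -k)
-t(s(-1), -6)² = -(-1*(-6))² = -1*6² = -1*36 = -36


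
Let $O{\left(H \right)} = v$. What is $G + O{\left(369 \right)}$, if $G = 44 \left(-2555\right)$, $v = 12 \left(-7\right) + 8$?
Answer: $-112496$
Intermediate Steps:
$v = -76$ ($v = -84 + 8 = -76$)
$O{\left(H \right)} = -76$
$G = -112420$
$G + O{\left(369 \right)} = -112420 - 76 = -112496$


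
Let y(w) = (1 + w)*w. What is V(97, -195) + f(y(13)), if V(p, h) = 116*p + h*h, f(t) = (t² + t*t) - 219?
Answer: 115306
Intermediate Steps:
y(w) = w*(1 + w)
f(t) = -219 + 2*t² (f(t) = (t² + t²) - 219 = 2*t² - 219 = -219 + 2*t²)
V(p, h) = h² + 116*p (V(p, h) = 116*p + h² = h² + 116*p)
V(97, -195) + f(y(13)) = ((-195)² + 116*97) + (-219 + 2*(13*(1 + 13))²) = (38025 + 11252) + (-219 + 2*(13*14)²) = 49277 + (-219 + 2*182²) = 49277 + (-219 + 2*33124) = 49277 + (-219 + 66248) = 49277 + 66029 = 115306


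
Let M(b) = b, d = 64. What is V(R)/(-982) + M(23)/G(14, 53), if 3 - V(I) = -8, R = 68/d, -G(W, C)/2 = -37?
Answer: 5443/18167 ≈ 0.29961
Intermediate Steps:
G(W, C) = 74 (G(W, C) = -2*(-37) = 74)
R = 17/16 (R = 68/64 = 68*(1/64) = 17/16 ≈ 1.0625)
V(I) = 11 (V(I) = 3 - 1*(-8) = 3 + 8 = 11)
V(R)/(-982) + M(23)/G(14, 53) = 11/(-982) + 23/74 = 11*(-1/982) + 23*(1/74) = -11/982 + 23/74 = 5443/18167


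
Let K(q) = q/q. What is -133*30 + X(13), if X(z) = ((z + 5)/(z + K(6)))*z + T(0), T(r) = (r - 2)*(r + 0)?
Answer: -27813/7 ≈ -3973.3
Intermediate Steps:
K(q) = 1
T(r) = r*(-2 + r) (T(r) = (-2 + r)*r = r*(-2 + r))
X(z) = z*(5 + z)/(1 + z) (X(z) = ((z + 5)/(z + 1))*z + 0*(-2 + 0) = ((5 + z)/(1 + z))*z + 0*(-2) = ((5 + z)/(1 + z))*z + 0 = z*(5 + z)/(1 + z) + 0 = z*(5 + z)/(1 + z))
-133*30 + X(13) = -133*30 + 13*(5 + 13)/(1 + 13) = -3990 + 13*18/14 = -3990 + 13*(1/14)*18 = -3990 + 117/7 = -27813/7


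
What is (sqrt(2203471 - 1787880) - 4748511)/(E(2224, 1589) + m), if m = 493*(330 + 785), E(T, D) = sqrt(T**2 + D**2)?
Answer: -2610232754145/302157121928 - sqrt(3104920673327)/302157121928 + 549695*sqrt(415591)/302157121928 + 4748511*sqrt(7471097)/302157121928 ≈ -8.5945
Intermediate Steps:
E(T, D) = sqrt(D**2 + T**2)
m = 549695 (m = 493*1115 = 549695)
(sqrt(2203471 - 1787880) - 4748511)/(E(2224, 1589) + m) = (sqrt(2203471 - 1787880) - 4748511)/(sqrt(1589**2 + 2224**2) + 549695) = (sqrt(415591) - 4748511)/(sqrt(2524921 + 4946176) + 549695) = (-4748511 + sqrt(415591))/(sqrt(7471097) + 549695) = (-4748511 + sqrt(415591))/(549695 + sqrt(7471097))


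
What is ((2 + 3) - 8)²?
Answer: 9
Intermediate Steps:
((2 + 3) - 8)² = (5 - 8)² = (-3)² = 9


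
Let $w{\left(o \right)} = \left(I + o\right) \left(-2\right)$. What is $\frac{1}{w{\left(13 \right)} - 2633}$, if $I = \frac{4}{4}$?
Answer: $- \frac{1}{2661} \approx -0.0003758$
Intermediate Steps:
$I = 1$ ($I = 4 \cdot \frac{1}{4} = 1$)
$w{\left(o \right)} = -2 - 2 o$ ($w{\left(o \right)} = \left(1 + o\right) \left(-2\right) = -2 - 2 o$)
$\frac{1}{w{\left(13 \right)} - 2633} = \frac{1}{\left(-2 - 26\right) - 2633} = \frac{1}{-28 - 2633} = \frac{1}{-2661} = - \frac{1}{2661}$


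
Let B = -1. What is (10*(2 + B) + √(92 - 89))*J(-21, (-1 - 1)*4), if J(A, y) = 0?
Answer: 0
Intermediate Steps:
(10*(2 + B) + √(92 - 89))*J(-21, (-1 - 1)*4) = (10*(2 - 1) + √(92 - 89))*0 = (10*1 + √3)*0 = (10 + √3)*0 = 0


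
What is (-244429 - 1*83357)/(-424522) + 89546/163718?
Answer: 22919678840/17375473199 ≈ 1.3191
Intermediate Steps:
(-244429 - 1*83357)/(-424522) + 89546/163718 = (-244429 - 83357)*(-1/424522) + 89546*(1/163718) = -327786*(-1/424522) + 44773/81859 = 163893/212261 + 44773/81859 = 22919678840/17375473199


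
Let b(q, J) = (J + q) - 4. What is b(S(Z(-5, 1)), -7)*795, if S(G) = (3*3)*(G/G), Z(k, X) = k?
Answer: -1590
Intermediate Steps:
S(G) = 9 (S(G) = 9*1 = 9)
b(q, J) = -4 + J + q
b(S(Z(-5, 1)), -7)*795 = (-4 - 7 + 9)*795 = -2*795 = -1590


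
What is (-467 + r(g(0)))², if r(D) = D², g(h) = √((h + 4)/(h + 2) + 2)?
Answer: 214369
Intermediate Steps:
g(h) = √(2 + (4 + h)/(2 + h)) (g(h) = √((4 + h)/(2 + h) + 2) = √(2 + (4 + h)/(2 + h)))
(-467 + r(g(0)))² = (-467 + (√((8 + 3*0)/(2 + 0)))²)² = (-467 + (√((8 + 0)/2))²)² = (-467 + (√((½)*8))²)² = (-467 + (√4)²)² = (-467 + 2²)² = (-467 + 4)² = (-463)² = 214369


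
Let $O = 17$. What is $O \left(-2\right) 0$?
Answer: $0$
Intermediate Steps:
$O \left(-2\right) 0 = 17 \left(-2\right) 0 = \left(-34\right) 0 = 0$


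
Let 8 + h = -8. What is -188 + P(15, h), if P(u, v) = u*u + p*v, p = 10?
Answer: -123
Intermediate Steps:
h = -16 (h = -8 - 8 = -16)
P(u, v) = u**2 + 10*v (P(u, v) = u*u + 10*v = u**2 + 10*v)
-188 + P(15, h) = -188 + (15**2 + 10*(-16)) = -188 + (225 - 160) = -188 + 65 = -123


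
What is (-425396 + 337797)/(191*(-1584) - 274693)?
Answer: 87599/577237 ≈ 0.15176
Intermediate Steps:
(-425396 + 337797)/(191*(-1584) - 274693) = -87599/(-302544 - 274693) = -87599/(-577237) = -87599*(-1/577237) = 87599/577237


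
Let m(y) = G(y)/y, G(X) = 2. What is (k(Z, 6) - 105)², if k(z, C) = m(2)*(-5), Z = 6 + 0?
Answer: 12100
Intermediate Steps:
Z = 6
m(y) = 2/y
k(z, C) = -5 (k(z, C) = (2/2)*(-5) = (2*(½))*(-5) = 1*(-5) = -5)
(k(Z, 6) - 105)² = (-5 - 105)² = (-110)² = 12100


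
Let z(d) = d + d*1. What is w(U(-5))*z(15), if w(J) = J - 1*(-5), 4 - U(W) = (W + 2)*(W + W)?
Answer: -630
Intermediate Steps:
U(W) = 4 - 2*W*(2 + W) (U(W) = 4 - (W + 2)*(W + W) = 4 - (2 + W)*2*W = 4 - 2*W*(2 + W))
w(J) = 5 + J (w(J) = J + 5 = 5 + J)
z(d) = 2*d (z(d) = d + d = 2*d)
w(U(-5))*z(15) = (5 + (4 - 4*(-5) - 2*(-5)²))*(2*15) = (5 + (4 + 20 - 2*25))*30 = (5 + (4 + 20 - 50))*30 = (5 - 26)*30 = -21*30 = -630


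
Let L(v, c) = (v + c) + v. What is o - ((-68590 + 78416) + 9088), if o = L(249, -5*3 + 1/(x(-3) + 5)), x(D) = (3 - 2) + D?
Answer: -55292/3 ≈ -18431.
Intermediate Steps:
x(D) = 1 + D
L(v, c) = c + 2*v (L(v, c) = (c + v) + v = c + 2*v)
o = 1450/3 (o = (-5*3 + 1/((1 - 3) + 5)) + 2*249 = (-15 + 1/(-2 + 5)) + 498 = (-15 + 1/3) + 498 = (-15 + ⅓) + 498 = -44/3 + 498 = 1450/3 ≈ 483.33)
o - ((-68590 + 78416) + 9088) = 1450/3 - ((-68590 + 78416) + 9088) = 1450/3 - (9826 + 9088) = 1450/3 - 1*18914 = 1450/3 - 18914 = -55292/3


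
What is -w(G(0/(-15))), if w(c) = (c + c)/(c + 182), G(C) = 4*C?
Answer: 0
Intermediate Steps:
w(c) = 2*c/(182 + c) (w(c) = (2*c)/(182 + c) = 2*c/(182 + c))
-w(G(0/(-15))) = -2*4*(0/(-15))/(182 + 4*(0/(-15))) = -2*4*(0*(-1/15))/(182 + 4*(0*(-1/15))) = -2*4*0/(182 + 4*0) = -2*0/(182 + 0) = -2*0/182 = -1*0 = 0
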